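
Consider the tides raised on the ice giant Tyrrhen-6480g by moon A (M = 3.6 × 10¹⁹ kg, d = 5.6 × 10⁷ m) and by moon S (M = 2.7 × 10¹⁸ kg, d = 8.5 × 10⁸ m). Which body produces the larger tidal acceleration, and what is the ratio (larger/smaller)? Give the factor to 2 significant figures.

Moon A, by a factor of ≈ 47000

Compare M/d³ for the two perturbers:
Moon A: (3.6 × 10¹⁹) / (5.6 × 10⁷)³ = 2.050 × 10⁻⁴
Moon S: (2.7 × 10¹⁸) / (8.5 × 10⁸)³ = 4.396 × 10⁻⁹
Ratio (larger/smaller) = 47000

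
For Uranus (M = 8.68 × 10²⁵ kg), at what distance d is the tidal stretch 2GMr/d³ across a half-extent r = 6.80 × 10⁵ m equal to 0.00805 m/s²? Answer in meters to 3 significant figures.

2GMr/d³ = a_tidal  ⇒  d = (2GMr / a_tidal)^(1/3)
d = (2 × 6.674×10⁻¹¹ × (8.68 × 10²⁵) × (6.80 × 10⁵) / (0.00805))^(1/3)
  = 9.93 × 10⁷ m

9.93 × 10⁷ m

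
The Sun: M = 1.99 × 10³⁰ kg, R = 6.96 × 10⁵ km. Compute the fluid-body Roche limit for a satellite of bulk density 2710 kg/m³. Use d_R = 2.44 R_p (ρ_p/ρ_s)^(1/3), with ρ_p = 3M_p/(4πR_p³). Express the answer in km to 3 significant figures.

ρ_p = 3M_p/(4πR_p³) = 3 × (1.99 × 10³⁰) / (4π × (6.96 × 10⁸ m)³) = 1410 kg/m³
d_R = 2.44 × 6.96 × 10⁵ km × (1410/2710)^(1/3)
    = 1.37 × 10⁶ km

1.37 × 10⁶ km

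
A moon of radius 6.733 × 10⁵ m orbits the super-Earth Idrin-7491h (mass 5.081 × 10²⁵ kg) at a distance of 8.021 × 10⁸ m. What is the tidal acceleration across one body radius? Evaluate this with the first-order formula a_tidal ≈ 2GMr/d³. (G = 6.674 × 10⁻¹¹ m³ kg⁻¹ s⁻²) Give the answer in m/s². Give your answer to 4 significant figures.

8.849 × 10⁻⁶ m/s²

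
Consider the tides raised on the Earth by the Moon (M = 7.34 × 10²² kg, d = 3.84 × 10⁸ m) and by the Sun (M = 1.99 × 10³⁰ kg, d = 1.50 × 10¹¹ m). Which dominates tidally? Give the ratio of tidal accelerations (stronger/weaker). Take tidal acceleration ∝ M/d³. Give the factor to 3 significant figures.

The Moon, by a factor of ≈ 2.20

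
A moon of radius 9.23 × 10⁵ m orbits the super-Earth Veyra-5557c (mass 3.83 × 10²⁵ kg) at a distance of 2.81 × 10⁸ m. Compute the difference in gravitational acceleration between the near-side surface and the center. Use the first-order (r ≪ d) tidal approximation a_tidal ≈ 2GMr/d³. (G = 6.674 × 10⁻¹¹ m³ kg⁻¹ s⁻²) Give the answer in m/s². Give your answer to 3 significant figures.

Differencing GM/(d−r)² and GM/d² to first order in r/d gives 2GMr/d³.
Δg = 2GMr/d³
   = 2 × (6.674 × 10⁻¹¹) × (3.83 × 10²⁵) × (9.23 × 10⁵) / (2.81 × 10⁸)³
   = 2.13 × 10⁻⁴ m/s²

2.13 × 10⁻⁴ m/s²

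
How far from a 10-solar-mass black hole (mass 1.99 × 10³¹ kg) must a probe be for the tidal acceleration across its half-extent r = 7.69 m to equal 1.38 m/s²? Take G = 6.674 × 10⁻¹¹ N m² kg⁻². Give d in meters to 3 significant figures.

2GMr/d³ = a_tidal  ⇒  d = (2GMr / a_tidal)^(1/3)
d = (2 × 6.674×10⁻¹¹ × (1.99 × 10³¹) × (7.69) / (1.38))^(1/3)
  = 2.46 × 10⁷ m

2.46 × 10⁷ m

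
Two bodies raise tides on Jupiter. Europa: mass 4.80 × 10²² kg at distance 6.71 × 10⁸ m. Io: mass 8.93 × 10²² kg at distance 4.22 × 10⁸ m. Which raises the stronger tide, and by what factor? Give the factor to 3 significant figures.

Tidal stretch scales as M/d³; compute that for each body.
Europa: (4.80 × 10²²) / (6.71 × 10⁸)³ = 1.589 × 10⁻⁴
Io: (8.93 × 10²²) / (4.22 × 10⁸)³ = 1.188 × 10⁻³
Ratio (larger/smaller) = 7.48

Io, by a factor of ≈ 7.48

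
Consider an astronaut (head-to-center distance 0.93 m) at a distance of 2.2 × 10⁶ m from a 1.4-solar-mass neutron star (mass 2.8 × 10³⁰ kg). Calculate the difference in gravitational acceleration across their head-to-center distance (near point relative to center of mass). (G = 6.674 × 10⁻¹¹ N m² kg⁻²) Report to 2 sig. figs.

3.3 × 10¹ m/s²

Δa = 2GMr/d³
   = 2 × (6.674 × 10⁻¹¹) × (2.8 × 10³⁰) × (0.93) / (2.2 × 10⁶)³
   = 3.3 × 10¹ m/s²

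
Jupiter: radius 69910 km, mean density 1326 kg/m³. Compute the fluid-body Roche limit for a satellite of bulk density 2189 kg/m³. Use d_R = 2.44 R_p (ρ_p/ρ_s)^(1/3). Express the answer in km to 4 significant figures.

1.443 × 10⁵ km

d_R = 2.44 × 69910 km × (1326/2189)^(1/3)
    = 1.443 × 10⁵ km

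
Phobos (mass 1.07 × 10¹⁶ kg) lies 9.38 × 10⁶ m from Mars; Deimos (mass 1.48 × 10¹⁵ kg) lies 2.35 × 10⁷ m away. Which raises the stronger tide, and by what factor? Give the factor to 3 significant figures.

Tidal stretch scales as M/d³; compute that for each body.
Phobos: (1.07 × 10¹⁶) / (9.38 × 10⁶)³ = 1.297 × 10⁻⁵
Deimos: (1.48 × 10¹⁵) / (2.35 × 10⁷)³ = 1.140 × 10⁻⁷
Ratio (larger/smaller) = 114

Phobos, by a factor of ≈ 114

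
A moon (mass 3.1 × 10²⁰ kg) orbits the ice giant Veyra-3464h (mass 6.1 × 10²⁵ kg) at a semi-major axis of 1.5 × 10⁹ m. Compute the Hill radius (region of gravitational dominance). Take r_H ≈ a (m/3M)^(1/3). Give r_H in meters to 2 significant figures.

r_H ≈ a (m/3M)^(1/3)
    = (1.5 × 10⁹) × (3.1 × 10²⁰ / (3 × 6.1 × 10²⁵))^(1/3)
    = 1.8 × 10⁷ m

1.8 × 10⁷ m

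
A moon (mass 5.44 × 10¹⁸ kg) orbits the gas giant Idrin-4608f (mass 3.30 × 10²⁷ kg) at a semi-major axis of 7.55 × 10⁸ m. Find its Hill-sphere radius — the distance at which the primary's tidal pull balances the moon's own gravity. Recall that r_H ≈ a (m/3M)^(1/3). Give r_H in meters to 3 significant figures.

r_H ≈ a (m/3M)^(1/3)
    = (7.55 × 10⁸) × (5.44 × 10¹⁸ / (3 × 3.30 × 10²⁷))^(1/3)
    = 6.18 × 10⁵ m

6.18 × 10⁵ m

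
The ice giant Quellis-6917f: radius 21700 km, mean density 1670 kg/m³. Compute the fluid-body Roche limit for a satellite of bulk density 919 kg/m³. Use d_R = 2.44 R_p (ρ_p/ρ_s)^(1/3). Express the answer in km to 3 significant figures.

d_R = 2.44 × 21700 km × (1670/919)^(1/3)
    = 64600 km

64600 km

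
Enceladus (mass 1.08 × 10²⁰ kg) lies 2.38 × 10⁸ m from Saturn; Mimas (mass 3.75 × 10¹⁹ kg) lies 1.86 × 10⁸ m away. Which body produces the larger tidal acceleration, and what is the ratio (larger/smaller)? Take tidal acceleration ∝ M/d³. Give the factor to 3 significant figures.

Enceladus, by a factor of ≈ 1.37

Tidal acceleration ∝ M/d³, so compare M/d³ for each.
Enceladus: (1.08 × 10²⁰) / (2.38 × 10⁸)³ = 8.011 × 10⁻⁶
Mimas: (3.75 × 10¹⁹) / (1.86 × 10⁸)³ = 5.828 × 10⁻⁶
Ratio (larger/smaller) = 1.37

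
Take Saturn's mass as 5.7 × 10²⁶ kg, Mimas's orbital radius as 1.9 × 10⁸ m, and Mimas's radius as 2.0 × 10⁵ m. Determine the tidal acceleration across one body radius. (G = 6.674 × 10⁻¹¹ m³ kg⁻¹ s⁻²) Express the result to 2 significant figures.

Differencing GM/(d−r)² and GM/d² to first order in r/d gives 2GMr/d³.
a_tidal = 2GMr/d³
        = 2 × (6.674 × 10⁻¹¹) × (5.7 × 10²⁶) × (2.0 × 10⁵) / (1.9 × 10⁸)³
        = 2.2 × 10⁻³ m/s²

2.2 × 10⁻³ m/s²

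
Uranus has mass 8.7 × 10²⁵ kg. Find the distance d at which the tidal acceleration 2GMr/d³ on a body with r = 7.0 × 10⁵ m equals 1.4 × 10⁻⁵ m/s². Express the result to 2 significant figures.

8.3 × 10⁸ m

2GMr/d³ = a_tidal  ⇒  d = (2GMr / a_tidal)^(1/3)
d = (2 × 6.674×10⁻¹¹ × (8.7 × 10²⁵) × (7.0 × 10⁵) / (1.4 × 10⁻⁵))^(1/3)
  = 8.3 × 10⁸ m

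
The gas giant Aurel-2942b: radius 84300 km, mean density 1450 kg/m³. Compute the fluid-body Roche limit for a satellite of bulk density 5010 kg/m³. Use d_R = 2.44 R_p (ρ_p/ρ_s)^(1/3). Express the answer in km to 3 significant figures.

d_R = 2.44 × 84300 km × (1450/5010)^(1/3)
    = 1.36 × 10⁵ km

1.36 × 10⁵ km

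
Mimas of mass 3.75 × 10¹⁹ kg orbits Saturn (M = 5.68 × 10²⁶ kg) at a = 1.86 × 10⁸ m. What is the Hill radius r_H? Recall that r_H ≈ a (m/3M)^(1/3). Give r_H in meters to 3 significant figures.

r_H ≈ a (m/3M)^(1/3)
    = (1.86 × 10⁸) × (3.75 × 10¹⁹ / (3 × 5.68 × 10²⁶))^(1/3)
    = 5.21 × 10⁵ m

5.21 × 10⁵ m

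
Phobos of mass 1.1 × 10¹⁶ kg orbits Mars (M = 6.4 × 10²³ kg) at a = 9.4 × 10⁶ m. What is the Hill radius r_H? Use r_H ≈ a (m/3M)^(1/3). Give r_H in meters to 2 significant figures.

1.7 × 10⁴ m

r_H ≈ a (m/3M)^(1/3)
    = (9.4 × 10⁶) × (1.1 × 10¹⁶ / (3 × 6.4 × 10²³))^(1/3)
    = 1.7 × 10⁴ m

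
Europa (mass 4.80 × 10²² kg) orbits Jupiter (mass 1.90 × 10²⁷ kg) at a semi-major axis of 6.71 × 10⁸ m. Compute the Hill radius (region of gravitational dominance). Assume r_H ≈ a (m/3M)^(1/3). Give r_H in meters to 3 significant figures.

1.37 × 10⁷ m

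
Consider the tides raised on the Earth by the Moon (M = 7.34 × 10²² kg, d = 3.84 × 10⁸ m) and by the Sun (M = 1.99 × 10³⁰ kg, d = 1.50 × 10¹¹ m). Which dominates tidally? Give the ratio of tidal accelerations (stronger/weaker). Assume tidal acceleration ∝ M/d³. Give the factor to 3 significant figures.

Tidal acceleration ∝ M/d³, so compare M/d³ for each.
The Moon: (7.34 × 10²²) / (3.84 × 10⁸)³ = 1.296 × 10⁻³
The Sun: (1.99 × 10³⁰) / (1.50 × 10¹¹)³ = 5.896 × 10⁻⁴
Ratio (larger/smaller) = 2.20

The Moon, by a factor of ≈ 2.20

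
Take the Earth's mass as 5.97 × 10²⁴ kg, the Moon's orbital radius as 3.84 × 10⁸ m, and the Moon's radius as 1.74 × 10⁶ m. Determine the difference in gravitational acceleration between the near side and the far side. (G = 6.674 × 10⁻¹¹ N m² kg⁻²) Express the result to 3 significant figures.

Δg = 4GMr/d³
   = 4 × (6.674 × 10⁻¹¹) × (5.97 × 10²⁴) × (1.74 × 10⁶) / (3.84 × 10⁸)³
   = 4.90 × 10⁻⁵ m/s²

4.90 × 10⁻⁵ m/s²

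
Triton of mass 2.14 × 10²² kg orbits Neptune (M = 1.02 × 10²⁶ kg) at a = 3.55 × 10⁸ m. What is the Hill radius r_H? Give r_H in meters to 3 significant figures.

r_H ≈ a (m/3M)^(1/3)
    = (3.55 × 10⁸) × (2.14 × 10²² / (3 × 1.02 × 10²⁶))^(1/3)
    = 1.46 × 10⁷ m

1.46 × 10⁷ m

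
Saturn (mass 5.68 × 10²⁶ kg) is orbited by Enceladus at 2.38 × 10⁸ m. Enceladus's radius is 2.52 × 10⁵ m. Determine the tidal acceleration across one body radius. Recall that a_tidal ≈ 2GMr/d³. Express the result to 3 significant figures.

1.42 × 10⁻³ m/s²

Δg = 2GMr/d³
   = 2 × (6.674 × 10⁻¹¹) × (5.68 × 10²⁶) × (2.52 × 10⁵) / (2.38 × 10⁸)³
   = 1.42 × 10⁻³ m/s²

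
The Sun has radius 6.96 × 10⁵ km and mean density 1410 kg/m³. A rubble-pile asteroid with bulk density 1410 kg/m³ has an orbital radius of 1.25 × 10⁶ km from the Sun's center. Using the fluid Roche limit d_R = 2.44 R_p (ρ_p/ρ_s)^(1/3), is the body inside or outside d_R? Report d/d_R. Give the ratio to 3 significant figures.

inside; d/d_R ≈ 0.736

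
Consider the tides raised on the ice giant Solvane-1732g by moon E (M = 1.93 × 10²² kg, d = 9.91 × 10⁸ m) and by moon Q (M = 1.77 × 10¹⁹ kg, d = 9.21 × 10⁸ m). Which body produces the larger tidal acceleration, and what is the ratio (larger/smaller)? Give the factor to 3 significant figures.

Moon E, by a factor of ≈ 875

Tidal acceleration ∝ M/d³, so compare M/d³ for each.
Moon E: (1.93 × 10²²) / (9.91 × 10⁸)³ = 1.983 × 10⁻⁵
Moon Q: (1.77 × 10¹⁹) / (9.21 × 10⁸)³ = 2.266 × 10⁻⁸
Ratio (larger/smaller) = 875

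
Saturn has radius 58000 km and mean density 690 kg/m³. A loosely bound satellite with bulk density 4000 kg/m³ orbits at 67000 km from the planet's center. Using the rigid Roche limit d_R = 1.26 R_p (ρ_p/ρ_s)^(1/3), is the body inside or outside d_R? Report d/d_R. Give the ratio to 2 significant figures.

outside; d/d_R ≈ 1.6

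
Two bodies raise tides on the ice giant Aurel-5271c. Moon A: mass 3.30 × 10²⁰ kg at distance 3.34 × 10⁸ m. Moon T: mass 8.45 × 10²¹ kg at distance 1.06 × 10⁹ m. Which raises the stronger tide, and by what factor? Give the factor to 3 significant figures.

The tide-raising term goes as M/d³ (the gradient of a 1/d² field).
Moon A: (3.30 × 10²⁰) / (3.34 × 10⁸)³ = 8.857 × 10⁻⁶
Moon T: (8.45 × 10²¹) / (1.06 × 10⁹)³ = 7.095 × 10⁻⁶
Ratio (larger/smaller) = 1.25

Moon A, by a factor of ≈ 1.25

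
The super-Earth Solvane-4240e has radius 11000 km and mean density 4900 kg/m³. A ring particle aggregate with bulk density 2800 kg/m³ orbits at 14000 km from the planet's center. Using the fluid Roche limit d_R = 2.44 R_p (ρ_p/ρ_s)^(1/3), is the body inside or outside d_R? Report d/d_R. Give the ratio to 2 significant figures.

inside; d/d_R ≈ 0.43

d_R = 2.44 × (11000 km) × (4900/2800)^(1/3) = 32340 km
d/d_R = (14000) / (32340) = 0.43
Since d/d_R < 1, the body is inside the Roche limit.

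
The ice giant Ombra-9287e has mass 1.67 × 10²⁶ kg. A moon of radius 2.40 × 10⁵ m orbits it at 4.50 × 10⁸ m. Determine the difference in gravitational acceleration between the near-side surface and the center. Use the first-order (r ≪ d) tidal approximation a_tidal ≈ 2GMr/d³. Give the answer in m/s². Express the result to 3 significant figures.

5.87 × 10⁻⁵ m/s²

Δa = 2GMr/d³
   = 2 × (6.674 × 10⁻¹¹) × (1.67 × 10²⁶) × (2.40 × 10⁵) / (4.50 × 10⁸)³
   = 5.87 × 10⁻⁵ m/s²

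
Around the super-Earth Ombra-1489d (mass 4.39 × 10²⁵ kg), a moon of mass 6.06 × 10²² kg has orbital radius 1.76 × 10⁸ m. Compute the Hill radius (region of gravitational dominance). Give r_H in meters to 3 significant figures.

1.36 × 10⁷ m

r_H ≈ a (m/3M)^(1/3)
    = (1.76 × 10⁸) × (6.06 × 10²² / (3 × 4.39 × 10²⁵))^(1/3)
    = 1.36 × 10⁷ m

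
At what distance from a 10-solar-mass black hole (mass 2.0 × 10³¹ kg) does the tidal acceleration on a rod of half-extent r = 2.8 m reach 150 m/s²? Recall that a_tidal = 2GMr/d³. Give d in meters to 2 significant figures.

3.7 × 10⁶ m

2GMr/d³ = a_tidal  ⇒  d = (2GMr / a_tidal)^(1/3)
d = (2 × 6.674×10⁻¹¹ × (2.0 × 10³¹) × (2.8) / (150))^(1/3)
  = 3.7 × 10⁶ m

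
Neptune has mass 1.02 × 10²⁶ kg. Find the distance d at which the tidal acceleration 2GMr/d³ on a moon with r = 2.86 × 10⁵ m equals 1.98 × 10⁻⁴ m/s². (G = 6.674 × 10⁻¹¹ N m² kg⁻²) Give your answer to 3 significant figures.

2.70 × 10⁸ m

2GMr/d³ = a_tidal  ⇒  d = (2GMr / a_tidal)^(1/3)
d = (2 × 6.674×10⁻¹¹ × (1.02 × 10²⁶) × (2.86 × 10⁵) / (1.98 × 10⁻⁴))^(1/3)
  = 2.70 × 10⁸ m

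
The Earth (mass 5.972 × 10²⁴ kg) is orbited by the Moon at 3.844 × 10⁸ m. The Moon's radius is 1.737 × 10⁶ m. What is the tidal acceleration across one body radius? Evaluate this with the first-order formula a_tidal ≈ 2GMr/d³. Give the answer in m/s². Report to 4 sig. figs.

2.438 × 10⁻⁵ m/s²

The tidal stretch is the gradient of GM/d² times the body's extent r, hence the 1/d³ dependence.
Δg = 2GMr/d³
   = 2 × (6.674 × 10⁻¹¹) × (5.972 × 10²⁴) × (1.737 × 10⁶) / (3.844 × 10⁸)³
   = 2.438 × 10⁻⁵ m/s²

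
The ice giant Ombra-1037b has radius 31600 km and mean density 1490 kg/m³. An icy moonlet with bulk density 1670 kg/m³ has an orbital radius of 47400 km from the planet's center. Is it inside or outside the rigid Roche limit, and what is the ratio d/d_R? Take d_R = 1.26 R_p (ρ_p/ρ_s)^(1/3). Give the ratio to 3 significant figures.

outside; d/d_R ≈ 1.24

d_R = 1.26 × (31600 km) × (1490/1670)^(1/3) = 38330 km
d/d_R = (47400) / (38330) = 1.24
Since d/d_R > 1, the body is outside the Roche limit.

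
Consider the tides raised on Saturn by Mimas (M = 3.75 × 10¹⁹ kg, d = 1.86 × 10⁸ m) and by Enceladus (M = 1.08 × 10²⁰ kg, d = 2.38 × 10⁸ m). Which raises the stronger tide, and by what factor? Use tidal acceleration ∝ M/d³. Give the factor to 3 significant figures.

Tidal acceleration ∝ M/d³, so compare M/d³ for each.
Mimas: (3.75 × 10¹⁹) / (1.86 × 10⁸)³ = 5.828 × 10⁻⁶
Enceladus: (1.08 × 10²⁰) / (2.38 × 10⁸)³ = 8.011 × 10⁻⁶
Ratio (larger/smaller) = 1.37

Enceladus, by a factor of ≈ 1.37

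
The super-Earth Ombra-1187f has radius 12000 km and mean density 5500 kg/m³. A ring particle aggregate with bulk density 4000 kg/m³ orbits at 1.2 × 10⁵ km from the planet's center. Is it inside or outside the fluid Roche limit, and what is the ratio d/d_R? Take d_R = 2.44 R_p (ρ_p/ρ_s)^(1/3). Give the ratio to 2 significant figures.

d_R = 2.44 × (12000 km) × (5500/4000)^(1/3) = 32560 km
d/d_R = (1.2 × 10⁵) / (32560) = 3.7
Since d/d_R > 1, the body is outside the Roche limit.

outside; d/d_R ≈ 3.7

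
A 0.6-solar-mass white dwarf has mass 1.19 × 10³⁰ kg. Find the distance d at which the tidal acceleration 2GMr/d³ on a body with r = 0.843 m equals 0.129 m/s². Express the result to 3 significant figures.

1.01 × 10⁷ m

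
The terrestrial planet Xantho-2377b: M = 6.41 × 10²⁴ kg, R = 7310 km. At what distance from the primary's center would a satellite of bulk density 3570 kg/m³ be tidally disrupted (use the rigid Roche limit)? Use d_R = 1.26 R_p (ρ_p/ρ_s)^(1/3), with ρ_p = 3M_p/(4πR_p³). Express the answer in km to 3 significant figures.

9500 km

ρ_p = 3M_p/(4πR_p³) = 3 × (6.41 × 10²⁴) / (4π × (7.31 × 10⁶ m)³) = 3920 kg/m³
d_R = 1.26 × 7310 km × (3920/3570)^(1/3)
    = 9500 km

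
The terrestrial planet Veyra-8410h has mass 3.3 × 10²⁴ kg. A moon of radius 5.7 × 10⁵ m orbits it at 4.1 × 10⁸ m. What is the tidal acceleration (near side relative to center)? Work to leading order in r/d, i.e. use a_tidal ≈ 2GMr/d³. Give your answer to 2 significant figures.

3.6 × 10⁻⁶ m/s²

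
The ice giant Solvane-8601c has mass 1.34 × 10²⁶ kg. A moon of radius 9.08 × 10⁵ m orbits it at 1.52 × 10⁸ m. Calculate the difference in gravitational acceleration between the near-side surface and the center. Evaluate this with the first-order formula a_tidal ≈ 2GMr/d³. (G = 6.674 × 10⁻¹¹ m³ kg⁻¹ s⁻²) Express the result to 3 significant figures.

Δa = 2GMr/d³
   = 2 × (6.674 × 10⁻¹¹) × (1.34 × 10²⁶) × (9.08 × 10⁵) / (1.52 × 10⁸)³
   = 4.62 × 10⁻³ m/s²

4.62 × 10⁻³ m/s²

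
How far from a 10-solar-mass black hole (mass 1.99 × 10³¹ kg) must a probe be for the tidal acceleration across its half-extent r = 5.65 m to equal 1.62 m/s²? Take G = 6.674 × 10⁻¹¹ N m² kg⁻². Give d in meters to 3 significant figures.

2.10 × 10⁷ m

2GMr/d³ = a_tidal  ⇒  d = (2GMr / a_tidal)^(1/3)
d = (2 × 6.674×10⁻¹¹ × (1.99 × 10³¹) × (5.65) / (1.62))^(1/3)
  = 2.10 × 10⁷ m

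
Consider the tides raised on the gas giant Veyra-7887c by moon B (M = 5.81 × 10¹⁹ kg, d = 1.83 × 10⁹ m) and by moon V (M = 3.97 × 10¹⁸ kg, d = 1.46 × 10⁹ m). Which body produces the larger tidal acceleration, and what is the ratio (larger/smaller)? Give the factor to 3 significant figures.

Tidal acceleration ∝ M/d³, so compare M/d³ for each.
Moon B: (5.81 × 10¹⁹) / (1.83 × 10⁹)³ = 9.480 × 10⁻⁹
Moon V: (3.97 × 10¹⁸) / (1.46 × 10⁹)³ = 1.276 × 10⁻⁹
Ratio (larger/smaller) = 7.43

Moon B, by a factor of ≈ 7.43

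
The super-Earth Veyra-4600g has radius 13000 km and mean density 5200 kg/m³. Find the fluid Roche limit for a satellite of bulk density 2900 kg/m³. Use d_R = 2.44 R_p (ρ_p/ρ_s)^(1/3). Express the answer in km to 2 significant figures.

d_R = 2.44 × 13000 km × (5200/2900)^(1/3)
    = 39000 km

39000 km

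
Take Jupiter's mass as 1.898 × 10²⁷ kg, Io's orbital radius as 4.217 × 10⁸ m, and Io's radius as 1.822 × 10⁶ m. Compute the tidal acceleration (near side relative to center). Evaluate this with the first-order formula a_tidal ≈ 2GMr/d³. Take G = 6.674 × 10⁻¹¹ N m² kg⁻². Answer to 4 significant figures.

The tidal stretch is the gradient of GM/d² times the body's extent r, hence the 1/d³ dependence.
a_tidal = 2GMr/d³
        = 2 × (6.674 × 10⁻¹¹) × (1.898 × 10²⁷) × (1.822 × 10⁶) / (4.217 × 10⁸)³
        = 6.155 × 10⁻³ m/s²

6.155 × 10⁻³ m/s²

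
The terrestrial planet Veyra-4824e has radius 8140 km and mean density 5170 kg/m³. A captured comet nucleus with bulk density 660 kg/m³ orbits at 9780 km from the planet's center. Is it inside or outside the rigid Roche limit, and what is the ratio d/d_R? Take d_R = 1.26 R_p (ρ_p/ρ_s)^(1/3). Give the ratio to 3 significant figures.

d_R = 1.26 × (8140 km) × (5170/660)^(1/3) = 20370 km
d/d_R = (9780) / (20370) = 0.480
Since d/d_R < 1, the body is inside the Roche limit.

inside; d/d_R ≈ 0.480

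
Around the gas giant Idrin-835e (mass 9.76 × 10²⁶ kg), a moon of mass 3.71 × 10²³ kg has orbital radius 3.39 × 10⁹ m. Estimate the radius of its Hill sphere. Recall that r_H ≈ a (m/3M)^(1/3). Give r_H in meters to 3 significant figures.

1.70 × 10⁸ m

r_H ≈ a (m/3M)^(1/3)
    = (3.39 × 10⁹) × (3.71 × 10²³ / (3 × 9.76 × 10²⁶))^(1/3)
    = 1.70 × 10⁸ m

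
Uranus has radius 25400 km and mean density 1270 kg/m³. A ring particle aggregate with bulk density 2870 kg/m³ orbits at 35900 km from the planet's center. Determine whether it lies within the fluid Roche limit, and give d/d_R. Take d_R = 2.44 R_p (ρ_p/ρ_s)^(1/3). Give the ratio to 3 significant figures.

inside; d/d_R ≈ 0.760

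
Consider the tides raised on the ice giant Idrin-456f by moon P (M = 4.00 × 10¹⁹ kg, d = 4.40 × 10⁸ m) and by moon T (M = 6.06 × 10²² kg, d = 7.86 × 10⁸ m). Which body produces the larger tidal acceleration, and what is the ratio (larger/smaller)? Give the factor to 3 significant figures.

Moon T, by a factor of ≈ 266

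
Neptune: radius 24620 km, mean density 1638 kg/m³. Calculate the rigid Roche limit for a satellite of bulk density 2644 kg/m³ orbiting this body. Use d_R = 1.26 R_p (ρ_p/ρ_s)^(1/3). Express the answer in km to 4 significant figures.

d_R = 1.26 × 24620 km × (1638/2644)^(1/3)
    = 26440 km

26440 km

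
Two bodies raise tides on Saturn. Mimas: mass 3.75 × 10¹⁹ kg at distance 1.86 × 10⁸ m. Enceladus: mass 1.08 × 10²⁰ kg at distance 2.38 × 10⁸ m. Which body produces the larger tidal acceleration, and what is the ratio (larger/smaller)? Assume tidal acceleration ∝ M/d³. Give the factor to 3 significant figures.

The tide-raising term goes as M/d³ (the gradient of a 1/d² field).
Mimas: (3.75 × 10¹⁹) / (1.86 × 10⁸)³ = 5.828 × 10⁻⁶
Enceladus: (1.08 × 10²⁰) / (2.38 × 10⁸)³ = 8.011 × 10⁻⁶
Ratio (larger/smaller) = 1.37

Enceladus, by a factor of ≈ 1.37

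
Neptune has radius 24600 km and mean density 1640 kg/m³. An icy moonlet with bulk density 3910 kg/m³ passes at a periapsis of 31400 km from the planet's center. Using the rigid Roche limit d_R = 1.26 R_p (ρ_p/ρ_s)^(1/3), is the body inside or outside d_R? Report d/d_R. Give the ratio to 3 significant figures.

outside; d/d_R ≈ 1.35

d_R = 1.26 × (24600 km) × (1640/3910)^(1/3) = 23200 km
d/d_R = (31400) / (23200) = 1.35
Since d/d_R > 1, the body is outside the Roche limit.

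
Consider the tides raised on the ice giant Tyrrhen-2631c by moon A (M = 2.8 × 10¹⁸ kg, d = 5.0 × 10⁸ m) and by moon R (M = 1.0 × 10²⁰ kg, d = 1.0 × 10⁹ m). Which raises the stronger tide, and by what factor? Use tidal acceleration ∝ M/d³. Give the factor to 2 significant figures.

Compare M/d³ for the two perturbers:
Moon A: (2.8 × 10¹⁸) / (5.0 × 10⁸)³ = 2.240 × 10⁻⁸
Moon R: (1.0 × 10²⁰) / (1.0 × 10⁹)³ = 1.000 × 10⁻⁷
Ratio (larger/smaller) = 4.5

Moon R, by a factor of ≈ 4.5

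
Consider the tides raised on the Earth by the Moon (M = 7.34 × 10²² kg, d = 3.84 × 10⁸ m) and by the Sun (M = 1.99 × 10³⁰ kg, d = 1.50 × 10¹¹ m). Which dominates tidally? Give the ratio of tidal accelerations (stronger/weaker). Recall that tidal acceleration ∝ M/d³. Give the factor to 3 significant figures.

The Moon, by a factor of ≈ 2.20

Tidal stretch scales as M/d³; compute that for each body.
The Moon: (7.34 × 10²²) / (3.84 × 10⁸)³ = 1.296 × 10⁻³
The Sun: (1.99 × 10³⁰) / (1.50 × 10¹¹)³ = 5.896 × 10⁻⁴
Ratio (larger/smaller) = 2.20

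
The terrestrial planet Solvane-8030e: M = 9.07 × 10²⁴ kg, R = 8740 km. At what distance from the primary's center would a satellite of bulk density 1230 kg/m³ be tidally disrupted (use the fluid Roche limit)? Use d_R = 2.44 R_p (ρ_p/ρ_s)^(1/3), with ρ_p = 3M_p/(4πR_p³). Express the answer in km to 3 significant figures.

29500 km

ρ_p = 3M_p/(4πR_p³) = 3 × (9.07 × 10²⁴) / (4π × (8.74 × 10⁶ m)³) = 3240 kg/m³
d_R = 2.44 × 8740 km × (3240/1230)^(1/3)
    = 29500 km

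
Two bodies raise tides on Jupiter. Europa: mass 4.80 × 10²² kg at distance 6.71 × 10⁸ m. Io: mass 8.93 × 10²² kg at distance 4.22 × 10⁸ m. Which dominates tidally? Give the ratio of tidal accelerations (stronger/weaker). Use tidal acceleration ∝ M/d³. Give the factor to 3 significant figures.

The tide-raising term goes as M/d³ (the gradient of a 1/d² field).
Europa: (4.80 × 10²²) / (6.71 × 10⁸)³ = 1.589 × 10⁻⁴
Io: (8.93 × 10²²) / (4.22 × 10⁸)³ = 1.188 × 10⁻³
Ratio (larger/smaller) = 7.48

Io, by a factor of ≈ 7.48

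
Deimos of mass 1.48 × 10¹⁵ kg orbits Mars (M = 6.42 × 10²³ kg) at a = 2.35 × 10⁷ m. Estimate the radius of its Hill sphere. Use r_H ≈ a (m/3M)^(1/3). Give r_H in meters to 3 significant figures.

r_H ≈ a (m/3M)^(1/3)
    = (2.35 × 10⁷) × (1.48 × 10¹⁵ / (3 × 6.42 × 10²³))^(1/3)
    = 2.15 × 10⁴ m

2.15 × 10⁴ m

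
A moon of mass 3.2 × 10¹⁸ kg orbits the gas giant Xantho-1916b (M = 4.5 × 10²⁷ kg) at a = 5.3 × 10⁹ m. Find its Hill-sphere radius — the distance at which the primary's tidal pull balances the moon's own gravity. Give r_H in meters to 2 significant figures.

3.3 × 10⁶ m

r_H ≈ a (m/3M)^(1/3)
    = (5.3 × 10⁹) × (3.2 × 10¹⁸ / (3 × 4.5 × 10²⁷))^(1/3)
    = 3.3 × 10⁶ m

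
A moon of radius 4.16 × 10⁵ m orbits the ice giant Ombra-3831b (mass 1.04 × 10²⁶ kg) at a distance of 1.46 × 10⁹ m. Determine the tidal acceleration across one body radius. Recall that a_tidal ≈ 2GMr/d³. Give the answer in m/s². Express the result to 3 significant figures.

Δg = 2GMr/d³
   = 2 × (6.674 × 10⁻¹¹) × (1.04 × 10²⁶) × (4.16 × 10⁵) / (1.46 × 10⁹)³
   = 1.86 × 10⁻⁶ m/s²

1.86 × 10⁻⁶ m/s²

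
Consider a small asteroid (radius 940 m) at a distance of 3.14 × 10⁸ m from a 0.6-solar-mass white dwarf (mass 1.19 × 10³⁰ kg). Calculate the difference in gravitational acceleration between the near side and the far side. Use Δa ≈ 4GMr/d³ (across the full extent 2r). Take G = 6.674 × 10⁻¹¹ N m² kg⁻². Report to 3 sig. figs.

9.65 × 10⁻³ m/s²

The field gradient is 2GM/d³; across the full diameter 2r the difference is 4GMr/d³.
Δg = 4GMr/d³
   = 4 × (6.674 × 10⁻¹¹) × (1.19 × 10³⁰) × (940) / (3.14 × 10⁸)³
   = 9.65 × 10⁻³ m/s²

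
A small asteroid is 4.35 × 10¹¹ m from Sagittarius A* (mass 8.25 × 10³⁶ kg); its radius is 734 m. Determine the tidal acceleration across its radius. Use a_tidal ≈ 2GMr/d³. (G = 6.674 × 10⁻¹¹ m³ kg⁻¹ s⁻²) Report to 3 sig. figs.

9.82 × 10⁻⁶ m/s²

Δg = 2GMr/d³
   = 2 × (6.674 × 10⁻¹¹) × (8.25 × 10³⁶) × (734) / (4.35 × 10¹¹)³
   = 9.82 × 10⁻⁶ m/s²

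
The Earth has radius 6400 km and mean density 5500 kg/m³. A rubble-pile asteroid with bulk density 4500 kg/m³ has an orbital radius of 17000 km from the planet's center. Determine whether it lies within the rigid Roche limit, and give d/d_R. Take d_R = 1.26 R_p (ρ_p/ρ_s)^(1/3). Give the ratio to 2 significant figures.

d_R = 1.26 × (6400 km) × (5500/4500)^(1/3) = 8622 km
d/d_R = (17000) / (8622) = 2.0
Since d/d_R > 1, the body is outside the Roche limit.

outside; d/d_R ≈ 2.0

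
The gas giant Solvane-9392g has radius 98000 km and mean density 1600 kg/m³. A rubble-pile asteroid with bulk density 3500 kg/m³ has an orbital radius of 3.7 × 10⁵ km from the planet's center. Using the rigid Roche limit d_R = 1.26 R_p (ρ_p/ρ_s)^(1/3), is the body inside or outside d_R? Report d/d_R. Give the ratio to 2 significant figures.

d_R = 1.26 × (98000 km) × (1600/3500)^(1/3) = 95120 km
d/d_R = (3.7 × 10⁵) / (95120) = 3.9
Since d/d_R > 1, the body is outside the Roche limit.

outside; d/d_R ≈ 3.9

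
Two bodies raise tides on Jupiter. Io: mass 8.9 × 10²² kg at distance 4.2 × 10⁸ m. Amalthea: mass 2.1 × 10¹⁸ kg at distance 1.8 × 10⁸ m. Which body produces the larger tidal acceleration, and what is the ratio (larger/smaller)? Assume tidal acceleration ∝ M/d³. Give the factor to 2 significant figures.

Io, by a factor of ≈ 3300

Compare M/d³ for the two perturbers:
Io: (8.9 × 10²²) / (4.2 × 10⁸)³ = 1.201 × 10⁻³
Amalthea: (2.1 × 10¹⁸) / (1.8 × 10⁸)³ = 3.601 × 10⁻⁷
Ratio (larger/smaller) = 3300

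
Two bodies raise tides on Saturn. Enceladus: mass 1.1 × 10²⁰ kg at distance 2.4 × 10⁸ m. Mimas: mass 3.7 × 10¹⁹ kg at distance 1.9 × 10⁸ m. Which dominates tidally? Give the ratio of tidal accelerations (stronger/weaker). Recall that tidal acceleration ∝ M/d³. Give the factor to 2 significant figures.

Enceladus, by a factor of ≈ 1.5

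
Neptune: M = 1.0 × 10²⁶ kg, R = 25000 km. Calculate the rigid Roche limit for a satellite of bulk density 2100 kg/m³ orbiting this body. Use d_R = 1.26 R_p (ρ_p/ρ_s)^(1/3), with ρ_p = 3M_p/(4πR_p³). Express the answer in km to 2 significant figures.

ρ_p = 3M_p/(4πR_p³) = 3 × (1.0 × 10²⁶) / (4π × (2.5 × 10⁷ m)³) = 1500 kg/m³
d_R = 1.26 × 25000 km × (1500/2100)^(1/3)
    = 28000 km

28000 km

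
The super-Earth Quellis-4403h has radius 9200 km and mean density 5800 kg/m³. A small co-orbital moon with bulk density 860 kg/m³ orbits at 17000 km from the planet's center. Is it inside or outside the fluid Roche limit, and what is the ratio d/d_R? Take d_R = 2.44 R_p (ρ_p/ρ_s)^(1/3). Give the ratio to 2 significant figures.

d_R = 2.44 × (9200 km) × (5800/860)^(1/3) = 42410 km
d/d_R = (17000) / (42410) = 0.40
Since d/d_R < 1, the body is inside the Roche limit.

inside; d/d_R ≈ 0.40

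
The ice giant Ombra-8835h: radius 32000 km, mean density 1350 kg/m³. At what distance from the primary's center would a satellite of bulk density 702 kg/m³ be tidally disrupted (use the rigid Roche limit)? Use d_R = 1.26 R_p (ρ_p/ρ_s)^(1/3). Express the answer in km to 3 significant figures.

d_R = 1.26 × 32000 km × (1350/702)^(1/3)
    = 50100 km

50100 km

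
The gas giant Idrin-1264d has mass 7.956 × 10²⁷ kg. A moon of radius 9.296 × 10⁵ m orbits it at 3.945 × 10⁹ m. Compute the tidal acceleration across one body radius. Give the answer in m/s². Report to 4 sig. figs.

1.608 × 10⁻⁵ m/s²

Differencing GM/(d−r)² and GM/d² to first order in r/d gives 2GMr/d³.
Δg = 2GMr/d³
   = 2 × (6.674 × 10⁻¹¹) × (7.956 × 10²⁷) × (9.296 × 10⁵) / (3.945 × 10⁹)³
   = 1.608 × 10⁻⁵ m/s²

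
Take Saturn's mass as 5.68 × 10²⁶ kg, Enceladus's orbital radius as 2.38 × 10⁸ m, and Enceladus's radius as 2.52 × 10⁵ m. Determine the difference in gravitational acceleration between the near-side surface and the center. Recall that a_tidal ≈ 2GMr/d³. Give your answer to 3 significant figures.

1.42 × 10⁻³ m/s²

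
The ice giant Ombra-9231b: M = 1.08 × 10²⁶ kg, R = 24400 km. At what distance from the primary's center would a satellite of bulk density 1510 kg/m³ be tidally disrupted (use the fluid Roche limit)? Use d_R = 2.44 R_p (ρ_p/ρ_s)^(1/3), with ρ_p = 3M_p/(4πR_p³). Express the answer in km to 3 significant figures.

62800 km

ρ_p = 3M_p/(4πR_p³) = 3 × (1.08 × 10²⁶) / (4π × (2.44 × 10⁷ m)³) = 1770 kg/m³
d_R = 2.44 × 24400 km × (1770/1510)^(1/3)
    = 62800 km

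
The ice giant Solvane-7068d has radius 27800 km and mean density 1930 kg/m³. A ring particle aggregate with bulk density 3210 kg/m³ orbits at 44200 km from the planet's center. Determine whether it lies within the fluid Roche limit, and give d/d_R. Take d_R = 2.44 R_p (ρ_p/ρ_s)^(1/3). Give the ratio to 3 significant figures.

inside; d/d_R ≈ 0.772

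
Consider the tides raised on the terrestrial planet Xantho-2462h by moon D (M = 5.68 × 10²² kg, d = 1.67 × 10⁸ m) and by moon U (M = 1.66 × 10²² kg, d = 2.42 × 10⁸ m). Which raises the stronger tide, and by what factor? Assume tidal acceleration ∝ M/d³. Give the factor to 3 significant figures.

Compare M/d³ for the two perturbers:
Moon D: (5.68 × 10²²) / (1.67 × 10⁸)³ = 1.220 × 10⁻²
Moon U: (1.66 × 10²²) / (2.42 × 10⁸)³ = 1.171 × 10⁻³
Ratio (larger/smaller) = 10.4

Moon D, by a factor of ≈ 10.4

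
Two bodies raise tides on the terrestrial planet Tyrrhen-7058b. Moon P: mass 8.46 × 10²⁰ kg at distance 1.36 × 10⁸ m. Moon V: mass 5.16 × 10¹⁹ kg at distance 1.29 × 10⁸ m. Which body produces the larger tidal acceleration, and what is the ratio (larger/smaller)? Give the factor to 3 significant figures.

Tidal acceleration ∝ M/d³, so compare M/d³ for each.
Moon P: (8.46 × 10²⁰) / (1.36 × 10⁸)³ = 3.363 × 10⁻⁴
Moon V: (5.16 × 10¹⁹) / (1.29 × 10⁸)³ = 2.404 × 10⁻⁵
Ratio (larger/smaller) = 14.0

Moon P, by a factor of ≈ 14.0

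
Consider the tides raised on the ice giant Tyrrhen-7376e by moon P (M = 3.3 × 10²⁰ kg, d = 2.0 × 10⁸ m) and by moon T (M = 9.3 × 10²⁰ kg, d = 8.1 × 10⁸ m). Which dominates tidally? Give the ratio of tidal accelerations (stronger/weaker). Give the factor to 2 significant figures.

Tidal acceleration ∝ M/d³, so compare M/d³ for each.
Moon P: (3.3 × 10²⁰) / (2.0 × 10⁸)³ = 4.125 × 10⁻⁵
Moon T: (9.3 × 10²⁰) / (8.1 × 10⁸)³ = 1.750 × 10⁻⁶
Ratio (larger/smaller) = 24

Moon P, by a factor of ≈ 24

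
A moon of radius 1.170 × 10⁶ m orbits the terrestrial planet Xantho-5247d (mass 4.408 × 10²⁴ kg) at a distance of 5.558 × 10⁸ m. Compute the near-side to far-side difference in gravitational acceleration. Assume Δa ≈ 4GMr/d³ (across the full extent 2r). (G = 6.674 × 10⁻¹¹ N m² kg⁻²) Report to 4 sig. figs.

8.019 × 10⁻⁶ m/s²

Near-to-far spans 2r, so the tidal difference is twice the near-to-center value: 4GMr/d³.
Δa = 4GMr/d³
   = 4 × (6.674 × 10⁻¹¹) × (4.408 × 10²⁴) × (1.170 × 10⁶) / (5.558 × 10⁸)³
   = 8.019 × 10⁻⁶ m/s²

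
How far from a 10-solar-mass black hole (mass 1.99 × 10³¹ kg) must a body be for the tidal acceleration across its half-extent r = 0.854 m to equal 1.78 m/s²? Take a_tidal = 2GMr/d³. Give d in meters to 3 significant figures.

1.08 × 10⁷ m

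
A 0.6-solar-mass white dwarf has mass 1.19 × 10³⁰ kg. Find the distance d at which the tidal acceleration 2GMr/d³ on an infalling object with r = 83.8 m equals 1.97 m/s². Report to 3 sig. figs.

1.89 × 10⁷ m

2GMr/d³ = a_tidal  ⇒  d = (2GMr / a_tidal)^(1/3)
d = (2 × 6.674×10⁻¹¹ × (1.19 × 10³⁰) × (83.8) / (1.97))^(1/3)
  = 1.89 × 10⁷ m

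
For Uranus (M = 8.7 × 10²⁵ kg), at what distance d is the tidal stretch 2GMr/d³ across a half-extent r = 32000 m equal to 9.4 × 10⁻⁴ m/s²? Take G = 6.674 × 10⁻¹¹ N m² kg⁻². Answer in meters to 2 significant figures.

7.3 × 10⁷ m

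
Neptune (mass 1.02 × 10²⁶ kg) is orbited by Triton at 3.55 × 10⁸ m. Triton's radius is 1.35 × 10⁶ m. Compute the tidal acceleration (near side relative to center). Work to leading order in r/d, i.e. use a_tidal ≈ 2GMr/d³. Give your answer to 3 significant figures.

4.11 × 10⁻⁴ m/s²

Differencing GM/(d−r)² and GM/d² to first order in r/d gives 2GMr/d³.
Δg = 2GMr/d³
   = 2 × (6.674 × 10⁻¹¹) × (1.02 × 10²⁶) × (1.35 × 10⁶) / (3.55 × 10⁸)³
   = 4.11 × 10⁻⁴ m/s²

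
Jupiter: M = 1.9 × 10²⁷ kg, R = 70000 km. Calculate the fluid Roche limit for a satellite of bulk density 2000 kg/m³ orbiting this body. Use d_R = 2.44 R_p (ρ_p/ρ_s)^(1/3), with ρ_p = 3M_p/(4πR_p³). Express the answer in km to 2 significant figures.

1.5 × 10⁵ km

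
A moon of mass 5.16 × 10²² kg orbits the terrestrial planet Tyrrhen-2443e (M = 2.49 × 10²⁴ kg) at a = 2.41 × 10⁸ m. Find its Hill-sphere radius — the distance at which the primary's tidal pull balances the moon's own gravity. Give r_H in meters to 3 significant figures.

r_H ≈ a (m/3M)^(1/3)
    = (2.41 × 10⁸) × (5.16 × 10²² / (3 × 2.49 × 10²⁴))^(1/3)
    = 4.59 × 10⁷ m

4.59 × 10⁷ m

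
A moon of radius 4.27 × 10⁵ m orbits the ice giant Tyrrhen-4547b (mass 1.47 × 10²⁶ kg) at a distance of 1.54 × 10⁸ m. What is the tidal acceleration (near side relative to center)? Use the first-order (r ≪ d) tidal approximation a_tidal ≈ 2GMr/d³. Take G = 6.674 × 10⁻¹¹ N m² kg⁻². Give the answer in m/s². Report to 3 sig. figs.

2.29 × 10⁻³ m/s²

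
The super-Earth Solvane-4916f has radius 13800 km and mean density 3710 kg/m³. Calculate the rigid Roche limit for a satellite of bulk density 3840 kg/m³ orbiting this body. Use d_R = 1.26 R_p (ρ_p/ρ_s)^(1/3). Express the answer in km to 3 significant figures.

d_R = 1.26 × 13800 km × (3710/3840)^(1/3)
    = 17200 km

17200 km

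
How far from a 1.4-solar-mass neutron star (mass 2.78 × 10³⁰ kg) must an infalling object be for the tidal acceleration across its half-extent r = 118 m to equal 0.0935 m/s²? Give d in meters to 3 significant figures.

7.77 × 10⁷ m

2GMr/d³ = a_tidal  ⇒  d = (2GMr / a_tidal)^(1/3)
d = (2 × 6.674×10⁻¹¹ × (2.78 × 10³⁰) × (118) / (0.0935))^(1/3)
  = 7.77 × 10⁷ m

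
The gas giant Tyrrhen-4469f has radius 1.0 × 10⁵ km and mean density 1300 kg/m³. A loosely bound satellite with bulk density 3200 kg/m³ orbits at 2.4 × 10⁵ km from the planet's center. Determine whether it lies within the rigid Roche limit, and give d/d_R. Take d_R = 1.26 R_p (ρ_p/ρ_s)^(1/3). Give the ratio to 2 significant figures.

outside; d/d_R ≈ 2.6

d_R = 1.26 × (1.0 × 10⁵ km) × (1300/3200)^(1/3) = 93320 km
d/d_R = (2.4 × 10⁵) / (93320) = 2.6
Since d/d_R > 1, the body is outside the Roche limit.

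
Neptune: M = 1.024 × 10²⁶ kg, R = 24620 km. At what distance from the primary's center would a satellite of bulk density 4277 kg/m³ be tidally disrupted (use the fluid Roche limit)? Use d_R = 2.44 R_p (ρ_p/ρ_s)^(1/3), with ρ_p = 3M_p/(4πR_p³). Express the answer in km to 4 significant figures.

ρ_p = 3M_p/(4πR_p³) = 3 × (1.024 × 10²⁶) / (4π × (2.462 × 10⁷ m)³) = 1638 kg/m³
d_R = 2.44 × 24620 km × (1638/4277)^(1/3)
    = 43630 km

43630 km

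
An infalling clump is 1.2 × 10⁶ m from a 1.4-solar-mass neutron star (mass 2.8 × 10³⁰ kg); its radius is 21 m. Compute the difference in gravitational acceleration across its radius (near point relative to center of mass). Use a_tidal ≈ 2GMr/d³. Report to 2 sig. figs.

4.5 × 10³ m/s²

a_tidal = 2GMr/d³
        = 2 × (6.674 × 10⁻¹¹) × (2.8 × 10³⁰) × (21) / (1.2 × 10⁶)³
        = 4.5 × 10³ m/s²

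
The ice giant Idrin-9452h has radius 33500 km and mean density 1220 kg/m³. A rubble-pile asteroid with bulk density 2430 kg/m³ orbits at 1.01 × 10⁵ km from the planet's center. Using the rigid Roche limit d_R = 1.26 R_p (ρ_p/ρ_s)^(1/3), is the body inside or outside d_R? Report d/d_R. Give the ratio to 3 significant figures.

outside; d/d_R ≈ 3.01

d_R = 1.26 × (33500 km) × (1220/2430)^(1/3) = 33550 km
d/d_R = (1.01 × 10⁵) / (33550) = 3.01
Since d/d_R > 1, the body is outside the Roche limit.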